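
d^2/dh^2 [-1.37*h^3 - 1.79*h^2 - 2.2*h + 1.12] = -8.22*h - 3.58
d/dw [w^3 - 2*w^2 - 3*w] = 3*w^2 - 4*w - 3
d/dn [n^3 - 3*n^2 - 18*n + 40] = 3*n^2 - 6*n - 18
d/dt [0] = 0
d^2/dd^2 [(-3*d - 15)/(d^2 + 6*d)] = 6*(d*(d + 6)*(3*d + 11) - 4*(d + 3)^2*(d + 5))/(d^3*(d + 6)^3)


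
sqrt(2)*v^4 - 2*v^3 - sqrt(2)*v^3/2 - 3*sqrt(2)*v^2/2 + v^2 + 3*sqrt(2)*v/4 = v*(v - 1/2)*(v - 3*sqrt(2)/2)*(sqrt(2)*v + 1)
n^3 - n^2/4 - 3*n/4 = n*(n - 1)*(n + 3/4)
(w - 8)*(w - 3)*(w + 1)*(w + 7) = w^4 - 3*w^3 - 57*w^2 + 115*w + 168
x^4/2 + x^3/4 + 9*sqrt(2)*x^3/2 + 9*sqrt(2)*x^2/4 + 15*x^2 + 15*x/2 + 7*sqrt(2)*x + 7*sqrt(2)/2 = (x/2 + sqrt(2)/2)*(x + 1/2)*(x + sqrt(2))*(x + 7*sqrt(2))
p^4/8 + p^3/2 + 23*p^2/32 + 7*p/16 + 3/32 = (p/4 + 1/4)*(p/2 + 1/4)*(p + 1)*(p + 3/2)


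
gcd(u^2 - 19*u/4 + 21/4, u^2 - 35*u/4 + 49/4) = u - 7/4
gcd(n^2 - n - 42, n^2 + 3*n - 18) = n + 6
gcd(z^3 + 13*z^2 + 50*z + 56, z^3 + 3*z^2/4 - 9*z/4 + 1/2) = z + 2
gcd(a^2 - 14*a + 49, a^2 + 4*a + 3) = 1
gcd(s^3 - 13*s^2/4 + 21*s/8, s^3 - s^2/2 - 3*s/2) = s^2 - 3*s/2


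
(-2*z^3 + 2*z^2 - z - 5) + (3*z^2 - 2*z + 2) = -2*z^3 + 5*z^2 - 3*z - 3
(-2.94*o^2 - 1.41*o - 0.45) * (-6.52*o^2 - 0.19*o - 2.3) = 19.1688*o^4 + 9.7518*o^3 + 9.9639*o^2 + 3.3285*o + 1.035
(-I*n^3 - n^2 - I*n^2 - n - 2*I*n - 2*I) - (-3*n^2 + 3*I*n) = -I*n^3 + 2*n^2 - I*n^2 - n - 5*I*n - 2*I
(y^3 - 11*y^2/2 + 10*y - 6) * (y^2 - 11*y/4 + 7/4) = y^5 - 33*y^4/4 + 215*y^3/8 - 345*y^2/8 + 34*y - 21/2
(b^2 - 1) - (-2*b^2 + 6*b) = 3*b^2 - 6*b - 1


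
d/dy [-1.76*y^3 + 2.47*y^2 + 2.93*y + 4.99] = -5.28*y^2 + 4.94*y + 2.93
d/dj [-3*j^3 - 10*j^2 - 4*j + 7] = -9*j^2 - 20*j - 4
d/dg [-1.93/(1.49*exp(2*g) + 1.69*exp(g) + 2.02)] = (5.7514*exp(g) + 3.2617)*exp(g)/(1.49*exp(2*g) + 1.69*exp(g) + 2.02)^2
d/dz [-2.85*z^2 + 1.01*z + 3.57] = 1.01 - 5.7*z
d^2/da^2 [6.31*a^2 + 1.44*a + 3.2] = 12.6200000000000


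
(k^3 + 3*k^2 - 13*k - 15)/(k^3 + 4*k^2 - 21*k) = (k^2 + 6*k + 5)/(k*(k + 7))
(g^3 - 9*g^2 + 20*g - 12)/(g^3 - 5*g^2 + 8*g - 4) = (g - 6)/(g - 2)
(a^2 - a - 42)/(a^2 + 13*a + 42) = (a - 7)/(a + 7)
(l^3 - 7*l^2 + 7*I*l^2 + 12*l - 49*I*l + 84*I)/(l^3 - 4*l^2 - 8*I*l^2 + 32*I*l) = (l^2 + l*(-3 + 7*I) - 21*I)/(l*(l - 8*I))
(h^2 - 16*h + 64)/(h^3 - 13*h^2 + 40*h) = (h - 8)/(h*(h - 5))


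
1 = 1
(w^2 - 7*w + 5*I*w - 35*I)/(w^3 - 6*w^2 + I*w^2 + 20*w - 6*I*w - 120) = (w - 7)/(w^2 + w*(-6 - 4*I) + 24*I)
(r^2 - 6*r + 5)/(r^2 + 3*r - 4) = (r - 5)/(r + 4)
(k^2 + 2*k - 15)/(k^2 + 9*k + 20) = (k - 3)/(k + 4)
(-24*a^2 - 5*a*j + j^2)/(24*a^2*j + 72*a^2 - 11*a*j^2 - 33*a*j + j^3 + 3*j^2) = (-3*a - j)/(3*a*j + 9*a - j^2 - 3*j)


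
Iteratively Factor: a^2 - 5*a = (a)*(a - 5)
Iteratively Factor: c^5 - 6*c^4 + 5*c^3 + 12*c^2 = (c - 4)*(c^4 - 2*c^3 - 3*c^2) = (c - 4)*(c + 1)*(c^3 - 3*c^2) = c*(c - 4)*(c + 1)*(c^2 - 3*c) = c*(c - 4)*(c - 3)*(c + 1)*(c)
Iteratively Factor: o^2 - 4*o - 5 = (o + 1)*(o - 5)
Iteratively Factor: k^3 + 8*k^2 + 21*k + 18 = (k + 3)*(k^2 + 5*k + 6) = (k + 3)^2*(k + 2)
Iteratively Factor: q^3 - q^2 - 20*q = (q + 4)*(q^2 - 5*q) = (q - 5)*(q + 4)*(q)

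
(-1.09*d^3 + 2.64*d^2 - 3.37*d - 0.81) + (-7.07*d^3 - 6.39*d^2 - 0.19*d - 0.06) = -8.16*d^3 - 3.75*d^2 - 3.56*d - 0.87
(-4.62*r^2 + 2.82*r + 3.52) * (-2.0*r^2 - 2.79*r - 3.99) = 9.24*r^4 + 7.2498*r^3 + 3.526*r^2 - 21.0726*r - 14.0448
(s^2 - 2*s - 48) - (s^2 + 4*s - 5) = -6*s - 43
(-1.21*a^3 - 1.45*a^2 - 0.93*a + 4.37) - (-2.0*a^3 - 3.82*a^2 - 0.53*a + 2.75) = 0.79*a^3 + 2.37*a^2 - 0.4*a + 1.62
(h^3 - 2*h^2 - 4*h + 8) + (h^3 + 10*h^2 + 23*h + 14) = 2*h^3 + 8*h^2 + 19*h + 22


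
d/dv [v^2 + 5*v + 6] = 2*v + 5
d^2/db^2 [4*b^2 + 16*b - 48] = 8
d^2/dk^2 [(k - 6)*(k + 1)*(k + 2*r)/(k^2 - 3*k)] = 8*(-k^3*r - 3*k^3 - 9*k^2*r + 27*k*r - 27*r)/(k^3*(k^3 - 9*k^2 + 27*k - 27))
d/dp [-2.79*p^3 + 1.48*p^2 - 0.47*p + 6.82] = -8.37*p^2 + 2.96*p - 0.47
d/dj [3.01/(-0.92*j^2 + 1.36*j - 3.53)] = (5.5384*j - 4.0936)/(0.92*j^2 - 1.36*j + 3.53)^2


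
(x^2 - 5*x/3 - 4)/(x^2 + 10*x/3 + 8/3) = (x - 3)/(x + 2)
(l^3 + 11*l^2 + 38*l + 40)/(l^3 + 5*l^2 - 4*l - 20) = (l + 4)/(l - 2)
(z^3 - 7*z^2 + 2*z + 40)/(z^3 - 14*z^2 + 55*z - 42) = (z^3 - 7*z^2 + 2*z + 40)/(z^3 - 14*z^2 + 55*z - 42)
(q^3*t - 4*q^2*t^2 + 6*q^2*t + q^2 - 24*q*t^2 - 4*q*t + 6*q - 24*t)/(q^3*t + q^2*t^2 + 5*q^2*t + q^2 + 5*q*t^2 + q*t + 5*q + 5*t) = (q^2 - 4*q*t + 6*q - 24*t)/(q^2 + q*t + 5*q + 5*t)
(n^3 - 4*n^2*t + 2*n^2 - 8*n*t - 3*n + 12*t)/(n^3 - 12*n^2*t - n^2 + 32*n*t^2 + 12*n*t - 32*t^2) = (-n - 3)/(-n + 8*t)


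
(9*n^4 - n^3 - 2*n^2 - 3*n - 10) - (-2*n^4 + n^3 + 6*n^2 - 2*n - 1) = 11*n^4 - 2*n^3 - 8*n^2 - n - 9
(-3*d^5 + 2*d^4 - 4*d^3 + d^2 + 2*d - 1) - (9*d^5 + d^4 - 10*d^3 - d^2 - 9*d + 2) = -12*d^5 + d^4 + 6*d^3 + 2*d^2 + 11*d - 3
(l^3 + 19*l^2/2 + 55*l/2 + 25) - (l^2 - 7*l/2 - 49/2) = l^3 + 17*l^2/2 + 31*l + 99/2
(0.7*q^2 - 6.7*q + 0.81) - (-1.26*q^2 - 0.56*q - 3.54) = 1.96*q^2 - 6.14*q + 4.35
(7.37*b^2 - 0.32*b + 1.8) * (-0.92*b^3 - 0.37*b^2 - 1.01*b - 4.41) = -6.7804*b^5 - 2.4325*b^4 - 8.9813*b^3 - 32.8445*b^2 - 0.4068*b - 7.938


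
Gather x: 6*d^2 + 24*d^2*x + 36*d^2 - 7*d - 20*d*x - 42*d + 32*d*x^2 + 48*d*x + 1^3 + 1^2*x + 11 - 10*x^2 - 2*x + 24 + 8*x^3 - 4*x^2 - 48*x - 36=42*d^2 - 49*d + 8*x^3 + x^2*(32*d - 14) + x*(24*d^2 + 28*d - 49)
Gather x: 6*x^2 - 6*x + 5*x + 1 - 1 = 6*x^2 - x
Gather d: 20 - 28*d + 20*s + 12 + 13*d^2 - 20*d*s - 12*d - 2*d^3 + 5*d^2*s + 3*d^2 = -2*d^3 + d^2*(5*s + 16) + d*(-20*s - 40) + 20*s + 32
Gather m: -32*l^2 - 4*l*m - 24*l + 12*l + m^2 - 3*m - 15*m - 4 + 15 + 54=-32*l^2 - 12*l + m^2 + m*(-4*l - 18) + 65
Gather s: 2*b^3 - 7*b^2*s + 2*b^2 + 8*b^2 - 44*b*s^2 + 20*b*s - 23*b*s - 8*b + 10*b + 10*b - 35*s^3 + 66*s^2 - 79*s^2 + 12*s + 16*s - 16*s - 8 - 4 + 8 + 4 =2*b^3 + 10*b^2 + 12*b - 35*s^3 + s^2*(-44*b - 13) + s*(-7*b^2 - 3*b + 12)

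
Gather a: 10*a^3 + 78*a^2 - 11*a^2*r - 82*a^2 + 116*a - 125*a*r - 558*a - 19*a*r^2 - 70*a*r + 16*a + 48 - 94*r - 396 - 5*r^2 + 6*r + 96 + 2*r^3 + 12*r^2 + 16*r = 10*a^3 + a^2*(-11*r - 4) + a*(-19*r^2 - 195*r - 426) + 2*r^3 + 7*r^2 - 72*r - 252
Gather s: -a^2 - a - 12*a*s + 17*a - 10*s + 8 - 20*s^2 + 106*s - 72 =-a^2 + 16*a - 20*s^2 + s*(96 - 12*a) - 64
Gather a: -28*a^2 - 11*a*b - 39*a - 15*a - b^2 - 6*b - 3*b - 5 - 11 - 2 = -28*a^2 + a*(-11*b - 54) - b^2 - 9*b - 18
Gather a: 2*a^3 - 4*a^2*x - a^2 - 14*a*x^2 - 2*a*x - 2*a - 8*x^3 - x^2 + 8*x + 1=2*a^3 + a^2*(-4*x - 1) + a*(-14*x^2 - 2*x - 2) - 8*x^3 - x^2 + 8*x + 1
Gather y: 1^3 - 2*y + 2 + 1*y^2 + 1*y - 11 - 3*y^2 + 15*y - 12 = -2*y^2 + 14*y - 20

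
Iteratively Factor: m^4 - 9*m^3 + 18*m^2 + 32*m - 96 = (m - 3)*(m^3 - 6*m^2 + 32) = (m - 3)*(m + 2)*(m^2 - 8*m + 16) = (m - 4)*(m - 3)*(m + 2)*(m - 4)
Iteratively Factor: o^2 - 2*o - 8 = (o + 2)*(o - 4)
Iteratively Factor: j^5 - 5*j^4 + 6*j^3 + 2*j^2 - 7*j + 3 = (j - 1)*(j^4 - 4*j^3 + 2*j^2 + 4*j - 3) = (j - 1)*(j + 1)*(j^3 - 5*j^2 + 7*j - 3) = (j - 1)^2*(j + 1)*(j^2 - 4*j + 3) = (j - 3)*(j - 1)^2*(j + 1)*(j - 1)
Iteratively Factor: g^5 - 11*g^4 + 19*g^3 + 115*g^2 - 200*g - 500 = (g - 5)*(g^4 - 6*g^3 - 11*g^2 + 60*g + 100) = (g - 5)*(g + 2)*(g^3 - 8*g^2 + 5*g + 50) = (g - 5)*(g + 2)^2*(g^2 - 10*g + 25) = (g - 5)^2*(g + 2)^2*(g - 5)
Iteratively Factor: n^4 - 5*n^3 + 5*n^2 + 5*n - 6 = (n - 2)*(n^3 - 3*n^2 - n + 3) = (n - 2)*(n - 1)*(n^2 - 2*n - 3) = (n - 2)*(n - 1)*(n + 1)*(n - 3)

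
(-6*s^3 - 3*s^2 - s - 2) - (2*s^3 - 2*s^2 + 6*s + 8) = -8*s^3 - s^2 - 7*s - 10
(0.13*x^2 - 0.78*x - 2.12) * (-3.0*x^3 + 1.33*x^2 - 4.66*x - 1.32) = -0.39*x^5 + 2.5129*x^4 + 4.7168*x^3 + 0.6436*x^2 + 10.9088*x + 2.7984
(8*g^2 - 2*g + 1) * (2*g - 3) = 16*g^3 - 28*g^2 + 8*g - 3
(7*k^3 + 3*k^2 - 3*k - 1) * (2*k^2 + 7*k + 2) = 14*k^5 + 55*k^4 + 29*k^3 - 17*k^2 - 13*k - 2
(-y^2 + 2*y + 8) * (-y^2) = y^4 - 2*y^3 - 8*y^2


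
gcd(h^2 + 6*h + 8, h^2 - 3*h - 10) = h + 2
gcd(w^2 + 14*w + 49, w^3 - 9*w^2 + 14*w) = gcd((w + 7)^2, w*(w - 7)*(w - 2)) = 1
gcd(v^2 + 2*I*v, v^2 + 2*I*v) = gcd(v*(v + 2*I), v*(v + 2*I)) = v^2 + 2*I*v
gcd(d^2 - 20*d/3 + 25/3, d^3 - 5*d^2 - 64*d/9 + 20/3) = 1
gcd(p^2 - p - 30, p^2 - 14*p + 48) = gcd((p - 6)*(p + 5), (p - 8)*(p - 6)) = p - 6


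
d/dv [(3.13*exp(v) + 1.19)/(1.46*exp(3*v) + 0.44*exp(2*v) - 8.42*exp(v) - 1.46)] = (-9.1396*exp(3*v) - 6.5894*exp(2*v) - 1.0472*exp(v) + 5.45)*exp(v)/(2.1316*exp(6*v) + 1.2848*exp(5*v) - 24.3928*exp(4*v) - 11.6728*exp(3*v) + 69.6116*exp(2*v) + 24.5864*exp(v) + 2.1316)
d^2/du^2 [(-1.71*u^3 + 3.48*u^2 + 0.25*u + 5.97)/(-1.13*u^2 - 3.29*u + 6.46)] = (-1.4210854715202e-14*u^4 + 87.22048*u^3 - 416.218266*u^2 + 284.048502*u - 517.478002)/(1.442897*u^6 + 12.603003*u^5 + 11.947377*u^4 - 108.486763*u^3 - 68.300934*u^2 + 411.890892*u - 269.586136)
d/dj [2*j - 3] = 2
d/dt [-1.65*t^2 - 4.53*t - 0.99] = -3.3*t - 4.53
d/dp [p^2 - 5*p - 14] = 2*p - 5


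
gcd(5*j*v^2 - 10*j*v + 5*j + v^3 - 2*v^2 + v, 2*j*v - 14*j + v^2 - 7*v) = 1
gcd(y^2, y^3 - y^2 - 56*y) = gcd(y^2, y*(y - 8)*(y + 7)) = y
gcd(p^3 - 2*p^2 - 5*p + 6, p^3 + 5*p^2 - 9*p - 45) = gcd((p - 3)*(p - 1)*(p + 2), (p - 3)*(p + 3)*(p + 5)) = p - 3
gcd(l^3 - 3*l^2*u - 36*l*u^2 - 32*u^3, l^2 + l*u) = l + u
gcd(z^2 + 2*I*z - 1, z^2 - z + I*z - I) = z + I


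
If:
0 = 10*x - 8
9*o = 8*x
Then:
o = 32/45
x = 4/5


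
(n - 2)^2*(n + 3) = n^3 - n^2 - 8*n + 12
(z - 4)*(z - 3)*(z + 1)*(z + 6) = z^4 - 31*z^2 + 42*z + 72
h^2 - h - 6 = (h - 3)*(h + 2)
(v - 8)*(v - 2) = v^2 - 10*v + 16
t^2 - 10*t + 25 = (t - 5)^2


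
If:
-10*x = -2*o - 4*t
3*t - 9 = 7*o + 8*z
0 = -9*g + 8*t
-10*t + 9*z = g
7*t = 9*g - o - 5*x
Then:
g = -1296/515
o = 729/515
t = -1458/515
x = -2187/2575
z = -1764/515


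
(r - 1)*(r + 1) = r^2 - 1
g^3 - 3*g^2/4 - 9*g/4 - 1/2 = (g - 2)*(g + 1/4)*(g + 1)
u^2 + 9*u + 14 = (u + 2)*(u + 7)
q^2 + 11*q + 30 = (q + 5)*(q + 6)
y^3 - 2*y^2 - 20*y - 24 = (y - 6)*(y + 2)^2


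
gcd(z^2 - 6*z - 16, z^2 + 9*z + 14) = z + 2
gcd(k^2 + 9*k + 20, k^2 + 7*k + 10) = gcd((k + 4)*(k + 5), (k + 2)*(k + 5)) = k + 5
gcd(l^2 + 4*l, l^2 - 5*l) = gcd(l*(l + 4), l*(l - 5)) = l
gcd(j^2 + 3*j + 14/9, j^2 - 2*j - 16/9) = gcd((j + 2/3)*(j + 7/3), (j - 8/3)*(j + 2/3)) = j + 2/3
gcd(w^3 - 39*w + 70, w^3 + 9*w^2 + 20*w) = 1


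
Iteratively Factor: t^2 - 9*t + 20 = (t - 4)*(t - 5)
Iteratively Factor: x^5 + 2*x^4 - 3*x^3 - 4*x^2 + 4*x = (x)*(x^4 + 2*x^3 - 3*x^2 - 4*x + 4) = x*(x - 1)*(x^3 + 3*x^2 - 4) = x*(x - 1)^2*(x^2 + 4*x + 4) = x*(x - 1)^2*(x + 2)*(x + 2)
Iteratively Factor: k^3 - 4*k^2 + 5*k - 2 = (k - 1)*(k^2 - 3*k + 2) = (k - 1)^2*(k - 2)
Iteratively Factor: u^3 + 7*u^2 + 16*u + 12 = (u + 2)*(u^2 + 5*u + 6) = (u + 2)*(u + 3)*(u + 2)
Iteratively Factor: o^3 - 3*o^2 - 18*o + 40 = (o - 5)*(o^2 + 2*o - 8) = (o - 5)*(o - 2)*(o + 4)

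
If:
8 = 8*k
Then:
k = 1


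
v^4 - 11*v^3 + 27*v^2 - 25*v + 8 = (v - 8)*(v - 1)^3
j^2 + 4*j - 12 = (j - 2)*(j + 6)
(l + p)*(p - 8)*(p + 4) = l*p^2 - 4*l*p - 32*l + p^3 - 4*p^2 - 32*p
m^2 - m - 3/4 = (m - 3/2)*(m + 1/2)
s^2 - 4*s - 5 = (s - 5)*(s + 1)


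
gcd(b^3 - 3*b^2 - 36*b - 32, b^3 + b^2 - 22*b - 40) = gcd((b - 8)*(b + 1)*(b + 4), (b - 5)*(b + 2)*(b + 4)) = b + 4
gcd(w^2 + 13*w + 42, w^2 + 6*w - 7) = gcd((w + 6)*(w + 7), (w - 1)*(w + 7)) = w + 7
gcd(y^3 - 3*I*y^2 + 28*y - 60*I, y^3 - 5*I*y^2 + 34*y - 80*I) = y^2 + 3*I*y + 10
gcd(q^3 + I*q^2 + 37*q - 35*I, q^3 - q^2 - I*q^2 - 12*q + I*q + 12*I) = q - I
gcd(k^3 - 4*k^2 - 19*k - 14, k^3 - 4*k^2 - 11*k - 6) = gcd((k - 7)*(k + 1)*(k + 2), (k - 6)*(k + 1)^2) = k + 1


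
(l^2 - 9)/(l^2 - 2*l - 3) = (l + 3)/(l + 1)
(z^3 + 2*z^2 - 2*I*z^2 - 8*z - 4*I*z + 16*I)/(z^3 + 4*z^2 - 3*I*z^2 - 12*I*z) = (z^2 - 2*z*(1 + I) + 4*I)/(z*(z - 3*I))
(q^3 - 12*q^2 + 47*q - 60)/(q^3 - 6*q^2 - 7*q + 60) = (q - 3)/(q + 3)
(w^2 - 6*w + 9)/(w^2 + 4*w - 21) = (w - 3)/(w + 7)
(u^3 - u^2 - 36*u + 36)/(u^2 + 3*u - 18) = (u^2 - 7*u + 6)/(u - 3)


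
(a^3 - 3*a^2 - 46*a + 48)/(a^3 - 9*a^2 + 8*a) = (a + 6)/a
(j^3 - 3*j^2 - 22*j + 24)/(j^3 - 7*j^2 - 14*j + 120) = (j - 1)/(j - 5)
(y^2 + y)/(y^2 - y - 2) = y/(y - 2)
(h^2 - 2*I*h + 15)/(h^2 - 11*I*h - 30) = (h + 3*I)/(h - 6*I)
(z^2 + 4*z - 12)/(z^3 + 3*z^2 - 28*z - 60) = (z - 2)/(z^2 - 3*z - 10)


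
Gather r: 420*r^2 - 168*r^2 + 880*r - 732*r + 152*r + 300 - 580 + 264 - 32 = 252*r^2 + 300*r - 48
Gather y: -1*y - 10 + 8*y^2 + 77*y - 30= 8*y^2 + 76*y - 40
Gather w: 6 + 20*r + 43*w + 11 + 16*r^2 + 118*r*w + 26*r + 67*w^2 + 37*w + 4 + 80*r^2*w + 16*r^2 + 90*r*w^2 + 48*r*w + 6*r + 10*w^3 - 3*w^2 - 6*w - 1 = 32*r^2 + 52*r + 10*w^3 + w^2*(90*r + 64) + w*(80*r^2 + 166*r + 74) + 20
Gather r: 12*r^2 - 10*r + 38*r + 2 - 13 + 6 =12*r^2 + 28*r - 5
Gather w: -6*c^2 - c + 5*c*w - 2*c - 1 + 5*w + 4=-6*c^2 - 3*c + w*(5*c + 5) + 3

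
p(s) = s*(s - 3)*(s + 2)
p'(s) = s*(s - 3) + s*(s + 2) + (s - 3)*(s + 2) = 3*s^2 - 2*s - 6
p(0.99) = -5.95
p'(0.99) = -5.04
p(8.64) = 518.48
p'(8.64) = 200.67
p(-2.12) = -1.30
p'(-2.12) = 11.72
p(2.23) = -7.26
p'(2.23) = 4.46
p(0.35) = -2.18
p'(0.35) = -6.33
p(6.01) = 144.90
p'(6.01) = 90.34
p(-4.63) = -92.91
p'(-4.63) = 67.57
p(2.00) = -8.00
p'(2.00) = 2.00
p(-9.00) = -756.00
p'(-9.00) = 255.00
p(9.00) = 594.00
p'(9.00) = 219.00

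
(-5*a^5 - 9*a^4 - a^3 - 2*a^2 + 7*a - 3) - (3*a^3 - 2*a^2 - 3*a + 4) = -5*a^5 - 9*a^4 - 4*a^3 + 10*a - 7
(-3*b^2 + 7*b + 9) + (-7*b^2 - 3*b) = -10*b^2 + 4*b + 9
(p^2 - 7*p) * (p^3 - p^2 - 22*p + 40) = p^5 - 8*p^4 - 15*p^3 + 194*p^2 - 280*p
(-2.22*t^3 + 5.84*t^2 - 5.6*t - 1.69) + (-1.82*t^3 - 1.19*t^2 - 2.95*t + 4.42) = -4.04*t^3 + 4.65*t^2 - 8.55*t + 2.73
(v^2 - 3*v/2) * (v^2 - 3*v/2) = v^4 - 3*v^3 + 9*v^2/4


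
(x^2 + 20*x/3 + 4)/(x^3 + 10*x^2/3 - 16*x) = (3*x + 2)/(x*(3*x - 8))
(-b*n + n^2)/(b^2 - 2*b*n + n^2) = -n/(b - n)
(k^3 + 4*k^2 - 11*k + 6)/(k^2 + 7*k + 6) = (k^2 - 2*k + 1)/(k + 1)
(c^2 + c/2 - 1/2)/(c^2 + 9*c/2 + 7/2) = (2*c - 1)/(2*c + 7)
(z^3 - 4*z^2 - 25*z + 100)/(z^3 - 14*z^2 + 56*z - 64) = (z^2 - 25)/(z^2 - 10*z + 16)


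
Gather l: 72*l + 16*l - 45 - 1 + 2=88*l - 44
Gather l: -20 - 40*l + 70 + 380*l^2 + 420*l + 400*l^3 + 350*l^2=400*l^3 + 730*l^2 + 380*l + 50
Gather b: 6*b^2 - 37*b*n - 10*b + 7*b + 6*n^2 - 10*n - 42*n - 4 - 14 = 6*b^2 + b*(-37*n - 3) + 6*n^2 - 52*n - 18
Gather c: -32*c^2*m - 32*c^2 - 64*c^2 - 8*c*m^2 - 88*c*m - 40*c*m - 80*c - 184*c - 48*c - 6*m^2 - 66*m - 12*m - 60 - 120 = c^2*(-32*m - 96) + c*(-8*m^2 - 128*m - 312) - 6*m^2 - 78*m - 180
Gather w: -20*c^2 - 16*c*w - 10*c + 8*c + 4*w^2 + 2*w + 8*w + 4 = -20*c^2 - 2*c + 4*w^2 + w*(10 - 16*c) + 4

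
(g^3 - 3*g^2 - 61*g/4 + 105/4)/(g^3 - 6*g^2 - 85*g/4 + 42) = (g - 5)/(g - 8)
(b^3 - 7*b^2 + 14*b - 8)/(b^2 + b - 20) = (b^2 - 3*b + 2)/(b + 5)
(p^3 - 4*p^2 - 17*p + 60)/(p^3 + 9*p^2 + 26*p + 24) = (p^2 - 8*p + 15)/(p^2 + 5*p + 6)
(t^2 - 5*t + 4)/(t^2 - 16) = (t - 1)/(t + 4)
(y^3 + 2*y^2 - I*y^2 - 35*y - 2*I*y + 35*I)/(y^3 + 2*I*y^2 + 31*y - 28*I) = (y^2 + 2*y - 35)/(y^2 + 3*I*y + 28)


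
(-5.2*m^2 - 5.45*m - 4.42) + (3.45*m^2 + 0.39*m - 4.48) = -1.75*m^2 - 5.06*m - 8.9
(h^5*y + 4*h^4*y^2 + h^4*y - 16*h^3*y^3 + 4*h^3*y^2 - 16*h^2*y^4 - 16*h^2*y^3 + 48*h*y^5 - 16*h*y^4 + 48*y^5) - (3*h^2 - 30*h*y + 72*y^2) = h^5*y + 4*h^4*y^2 + h^4*y - 16*h^3*y^3 + 4*h^3*y^2 - 16*h^2*y^4 - 16*h^2*y^3 - 3*h^2 + 48*h*y^5 - 16*h*y^4 + 30*h*y + 48*y^5 - 72*y^2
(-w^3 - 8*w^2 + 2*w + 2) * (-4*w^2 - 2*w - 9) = 4*w^5 + 34*w^4 + 17*w^3 + 60*w^2 - 22*w - 18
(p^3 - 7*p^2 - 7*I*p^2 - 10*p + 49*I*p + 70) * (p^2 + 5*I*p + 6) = p^5 - 7*p^4 - 2*I*p^4 + 31*p^3 + 14*I*p^3 - 217*p^2 - 92*I*p^2 - 60*p + 644*I*p + 420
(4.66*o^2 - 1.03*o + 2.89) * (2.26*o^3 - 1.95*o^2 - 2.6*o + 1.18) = 10.5316*o^5 - 11.4148*o^4 - 3.5761*o^3 + 2.5413*o^2 - 8.7294*o + 3.4102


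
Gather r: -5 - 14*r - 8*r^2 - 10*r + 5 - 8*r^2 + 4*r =-16*r^2 - 20*r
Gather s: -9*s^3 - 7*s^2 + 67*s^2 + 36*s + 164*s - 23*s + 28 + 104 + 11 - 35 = -9*s^3 + 60*s^2 + 177*s + 108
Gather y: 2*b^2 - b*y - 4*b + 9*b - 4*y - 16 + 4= 2*b^2 + 5*b + y*(-b - 4) - 12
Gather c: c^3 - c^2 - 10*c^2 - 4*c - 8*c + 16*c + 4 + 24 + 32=c^3 - 11*c^2 + 4*c + 60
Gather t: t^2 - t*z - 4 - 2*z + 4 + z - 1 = t^2 - t*z - z - 1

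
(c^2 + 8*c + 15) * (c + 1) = c^3 + 9*c^2 + 23*c + 15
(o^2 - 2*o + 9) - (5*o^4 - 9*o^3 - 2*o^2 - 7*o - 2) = -5*o^4 + 9*o^3 + 3*o^2 + 5*o + 11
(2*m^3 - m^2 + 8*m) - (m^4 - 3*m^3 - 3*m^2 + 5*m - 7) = -m^4 + 5*m^3 + 2*m^2 + 3*m + 7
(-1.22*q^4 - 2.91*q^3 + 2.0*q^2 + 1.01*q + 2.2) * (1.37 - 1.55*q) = 1.891*q^5 + 2.8391*q^4 - 7.0867*q^3 + 1.1745*q^2 - 2.0263*q + 3.014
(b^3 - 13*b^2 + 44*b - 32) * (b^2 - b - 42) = b^5 - 14*b^4 + 15*b^3 + 470*b^2 - 1816*b + 1344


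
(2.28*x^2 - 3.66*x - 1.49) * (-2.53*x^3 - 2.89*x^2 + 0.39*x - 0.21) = -5.7684*x^5 + 2.6706*x^4 + 15.2363*x^3 + 2.3999*x^2 + 0.1875*x + 0.3129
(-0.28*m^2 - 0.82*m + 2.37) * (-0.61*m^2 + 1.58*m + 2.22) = 0.1708*m^4 + 0.0577999999999999*m^3 - 3.3629*m^2 + 1.9242*m + 5.2614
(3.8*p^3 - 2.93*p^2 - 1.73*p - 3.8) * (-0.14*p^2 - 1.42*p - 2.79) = -0.532*p^5 - 4.9858*p^4 - 6.1992*p^3 + 11.1633*p^2 + 10.2227*p + 10.602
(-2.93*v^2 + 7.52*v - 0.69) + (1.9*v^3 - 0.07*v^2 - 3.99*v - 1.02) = 1.9*v^3 - 3.0*v^2 + 3.53*v - 1.71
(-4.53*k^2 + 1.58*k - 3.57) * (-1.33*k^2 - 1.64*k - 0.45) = 6.0249*k^4 + 5.3278*k^3 + 4.1954*k^2 + 5.1438*k + 1.6065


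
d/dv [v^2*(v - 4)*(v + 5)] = v*(4*v^2 + 3*v - 40)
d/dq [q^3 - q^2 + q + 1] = 3*q^2 - 2*q + 1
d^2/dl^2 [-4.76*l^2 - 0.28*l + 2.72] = -9.52000000000000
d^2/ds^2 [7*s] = 0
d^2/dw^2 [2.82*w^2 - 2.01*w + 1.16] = 5.64000000000000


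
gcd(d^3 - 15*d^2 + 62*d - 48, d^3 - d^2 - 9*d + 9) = d - 1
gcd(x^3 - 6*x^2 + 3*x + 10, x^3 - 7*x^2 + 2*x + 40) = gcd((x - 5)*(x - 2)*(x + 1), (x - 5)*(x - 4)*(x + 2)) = x - 5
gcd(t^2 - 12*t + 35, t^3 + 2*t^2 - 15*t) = 1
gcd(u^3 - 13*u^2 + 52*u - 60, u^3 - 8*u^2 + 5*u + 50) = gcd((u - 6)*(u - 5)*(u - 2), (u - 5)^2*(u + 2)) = u - 5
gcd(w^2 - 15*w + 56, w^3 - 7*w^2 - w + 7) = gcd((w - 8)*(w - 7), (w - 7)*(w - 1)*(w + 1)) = w - 7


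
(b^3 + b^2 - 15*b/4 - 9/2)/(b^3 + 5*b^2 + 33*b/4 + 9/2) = (b - 2)/(b + 2)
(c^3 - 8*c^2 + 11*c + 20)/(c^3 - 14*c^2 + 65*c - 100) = (c + 1)/(c - 5)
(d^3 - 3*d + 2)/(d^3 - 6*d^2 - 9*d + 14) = (d - 1)/(d - 7)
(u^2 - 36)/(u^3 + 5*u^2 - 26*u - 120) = (u - 6)/(u^2 - u - 20)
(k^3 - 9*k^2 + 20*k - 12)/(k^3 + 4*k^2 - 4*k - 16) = (k^2 - 7*k + 6)/(k^2 + 6*k + 8)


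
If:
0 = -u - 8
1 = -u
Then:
No Solution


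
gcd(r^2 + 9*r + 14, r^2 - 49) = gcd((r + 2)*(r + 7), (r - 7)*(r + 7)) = r + 7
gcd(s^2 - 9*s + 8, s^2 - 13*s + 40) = s - 8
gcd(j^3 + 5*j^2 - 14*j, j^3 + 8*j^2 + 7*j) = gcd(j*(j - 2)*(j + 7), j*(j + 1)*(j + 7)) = j^2 + 7*j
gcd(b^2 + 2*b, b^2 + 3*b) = b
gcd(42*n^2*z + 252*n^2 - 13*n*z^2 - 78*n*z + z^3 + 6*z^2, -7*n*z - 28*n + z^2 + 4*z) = -7*n + z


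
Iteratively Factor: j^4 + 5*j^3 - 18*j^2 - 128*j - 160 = (j + 4)*(j^3 + j^2 - 22*j - 40) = (j + 2)*(j + 4)*(j^2 - j - 20) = (j - 5)*(j + 2)*(j + 4)*(j + 4)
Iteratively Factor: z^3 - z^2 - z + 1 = (z + 1)*(z^2 - 2*z + 1) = (z - 1)*(z + 1)*(z - 1)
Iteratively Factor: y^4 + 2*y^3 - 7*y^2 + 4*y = (y - 1)*(y^3 + 3*y^2 - 4*y) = (y - 1)*(y + 4)*(y^2 - y) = y*(y - 1)*(y + 4)*(y - 1)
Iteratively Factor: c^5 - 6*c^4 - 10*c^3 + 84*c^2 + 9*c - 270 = (c + 3)*(c^4 - 9*c^3 + 17*c^2 + 33*c - 90) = (c + 2)*(c + 3)*(c^3 - 11*c^2 + 39*c - 45) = (c - 3)*(c + 2)*(c + 3)*(c^2 - 8*c + 15) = (c - 3)^2*(c + 2)*(c + 3)*(c - 5)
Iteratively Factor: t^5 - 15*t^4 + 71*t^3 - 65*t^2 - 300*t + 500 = (t + 2)*(t^4 - 17*t^3 + 105*t^2 - 275*t + 250) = (t - 5)*(t + 2)*(t^3 - 12*t^2 + 45*t - 50) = (t - 5)^2*(t + 2)*(t^2 - 7*t + 10) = (t - 5)^2*(t - 2)*(t + 2)*(t - 5)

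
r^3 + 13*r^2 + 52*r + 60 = (r + 2)*(r + 5)*(r + 6)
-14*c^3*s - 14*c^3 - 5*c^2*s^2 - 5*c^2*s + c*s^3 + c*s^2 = (-7*c + s)*(2*c + s)*(c*s + c)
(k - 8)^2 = k^2 - 16*k + 64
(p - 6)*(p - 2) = p^2 - 8*p + 12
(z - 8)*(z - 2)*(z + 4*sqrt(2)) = z^3 - 10*z^2 + 4*sqrt(2)*z^2 - 40*sqrt(2)*z + 16*z + 64*sqrt(2)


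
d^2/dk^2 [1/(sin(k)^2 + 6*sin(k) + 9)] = 2*(3*sin(k) + cos(2*k) + 2)/(sin(k) + 3)^4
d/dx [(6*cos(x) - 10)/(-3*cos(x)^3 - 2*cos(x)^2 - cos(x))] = 2*(-18*cos(x)^3 + 39*cos(x)^2 + 20*cos(x) + 5)*sin(x)/((-3*sin(x)^2 + 2*cos(x) + 4)^2*cos(x)^2)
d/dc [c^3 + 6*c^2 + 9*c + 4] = 3*c^2 + 12*c + 9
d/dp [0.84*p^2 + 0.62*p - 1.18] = 1.68*p + 0.62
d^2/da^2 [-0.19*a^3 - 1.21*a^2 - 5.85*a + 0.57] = -1.14*a - 2.42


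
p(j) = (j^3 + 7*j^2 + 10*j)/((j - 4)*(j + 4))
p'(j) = (3*j^2 + 14*j + 10)/((j - 4)*(j + 4)) - (j^3 + 7*j^2 + 10*j)/((j - 4)*(j + 4)^2) - (j^3 + 7*j^2 + 10*j)/((j - 4)^2*(j + 4)) = (j^4 - 58*j^2 - 224*j - 160)/(j^4 - 32*j^2 + 256)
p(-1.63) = 0.15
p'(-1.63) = 0.33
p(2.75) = -12.00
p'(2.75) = -16.26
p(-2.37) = -0.22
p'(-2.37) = 0.71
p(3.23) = -24.97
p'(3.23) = -44.52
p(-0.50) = 0.21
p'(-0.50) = -0.25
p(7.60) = 22.01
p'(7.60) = -1.08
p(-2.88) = -0.70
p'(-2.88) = 1.23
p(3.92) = -326.71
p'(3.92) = -4217.73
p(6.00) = 26.40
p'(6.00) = -5.74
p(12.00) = 22.31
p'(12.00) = 0.58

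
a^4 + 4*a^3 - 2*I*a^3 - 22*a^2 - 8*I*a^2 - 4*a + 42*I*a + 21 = (a - 3)*(a + 7)*(a - I)^2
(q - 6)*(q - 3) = q^2 - 9*q + 18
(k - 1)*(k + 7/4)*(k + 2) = k^3 + 11*k^2/4 - k/4 - 7/2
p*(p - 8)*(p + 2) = p^3 - 6*p^2 - 16*p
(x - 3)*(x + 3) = x^2 - 9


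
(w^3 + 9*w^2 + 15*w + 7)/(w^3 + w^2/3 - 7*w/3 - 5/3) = 3*(w + 7)/(3*w - 5)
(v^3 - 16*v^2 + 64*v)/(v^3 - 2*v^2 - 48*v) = (v - 8)/(v + 6)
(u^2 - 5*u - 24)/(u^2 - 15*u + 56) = (u + 3)/(u - 7)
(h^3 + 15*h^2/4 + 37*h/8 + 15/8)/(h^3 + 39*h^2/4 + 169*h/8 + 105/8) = (h + 1)/(h + 7)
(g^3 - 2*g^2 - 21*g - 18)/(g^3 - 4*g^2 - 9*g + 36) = (g^2 - 5*g - 6)/(g^2 - 7*g + 12)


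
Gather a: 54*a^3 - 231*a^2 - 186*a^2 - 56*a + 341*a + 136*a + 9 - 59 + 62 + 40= 54*a^3 - 417*a^2 + 421*a + 52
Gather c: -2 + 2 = 0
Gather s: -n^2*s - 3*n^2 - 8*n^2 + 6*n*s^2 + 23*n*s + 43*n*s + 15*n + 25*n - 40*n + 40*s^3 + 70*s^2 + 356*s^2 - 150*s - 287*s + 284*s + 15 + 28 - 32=-11*n^2 + 40*s^3 + s^2*(6*n + 426) + s*(-n^2 + 66*n - 153) + 11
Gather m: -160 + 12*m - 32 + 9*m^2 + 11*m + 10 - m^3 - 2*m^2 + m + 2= -m^3 + 7*m^2 + 24*m - 180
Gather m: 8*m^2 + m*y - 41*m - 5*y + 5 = 8*m^2 + m*(y - 41) - 5*y + 5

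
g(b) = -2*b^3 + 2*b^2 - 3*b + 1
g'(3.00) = -45.00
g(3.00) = -44.00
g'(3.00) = -45.00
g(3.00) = -44.00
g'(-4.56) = -146.00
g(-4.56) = 245.90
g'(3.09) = -47.93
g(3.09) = -48.18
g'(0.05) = -2.82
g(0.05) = 0.85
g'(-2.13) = -38.74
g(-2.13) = 35.79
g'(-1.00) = -13.00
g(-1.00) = 8.00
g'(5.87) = -186.26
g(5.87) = -352.22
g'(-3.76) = -102.87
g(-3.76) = 146.87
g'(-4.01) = -115.52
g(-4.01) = 174.15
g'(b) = -6*b^2 + 4*b - 3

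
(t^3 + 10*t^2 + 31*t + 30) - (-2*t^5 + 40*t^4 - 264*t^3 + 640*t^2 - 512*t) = 2*t^5 - 40*t^4 + 265*t^3 - 630*t^2 + 543*t + 30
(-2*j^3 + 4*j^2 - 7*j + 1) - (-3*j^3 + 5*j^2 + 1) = j^3 - j^2 - 7*j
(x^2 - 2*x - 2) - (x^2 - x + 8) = -x - 10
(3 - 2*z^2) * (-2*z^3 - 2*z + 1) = 4*z^5 - 2*z^3 - 2*z^2 - 6*z + 3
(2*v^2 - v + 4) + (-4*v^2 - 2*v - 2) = -2*v^2 - 3*v + 2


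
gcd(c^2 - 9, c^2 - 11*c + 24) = c - 3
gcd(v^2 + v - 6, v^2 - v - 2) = v - 2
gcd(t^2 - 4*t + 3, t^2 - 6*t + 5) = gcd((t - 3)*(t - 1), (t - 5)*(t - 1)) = t - 1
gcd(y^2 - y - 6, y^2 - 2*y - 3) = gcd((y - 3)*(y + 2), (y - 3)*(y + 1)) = y - 3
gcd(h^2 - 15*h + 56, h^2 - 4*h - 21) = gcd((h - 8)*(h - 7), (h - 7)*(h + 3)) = h - 7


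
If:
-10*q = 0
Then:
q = 0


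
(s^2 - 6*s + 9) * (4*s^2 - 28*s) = 4*s^4 - 52*s^3 + 204*s^2 - 252*s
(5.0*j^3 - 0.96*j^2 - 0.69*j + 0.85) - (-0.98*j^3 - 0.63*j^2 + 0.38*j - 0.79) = 5.98*j^3 - 0.33*j^2 - 1.07*j + 1.64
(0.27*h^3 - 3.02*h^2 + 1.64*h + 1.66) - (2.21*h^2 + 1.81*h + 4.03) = 0.27*h^3 - 5.23*h^2 - 0.17*h - 2.37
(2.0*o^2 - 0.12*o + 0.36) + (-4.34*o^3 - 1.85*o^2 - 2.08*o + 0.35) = -4.34*o^3 + 0.15*o^2 - 2.2*o + 0.71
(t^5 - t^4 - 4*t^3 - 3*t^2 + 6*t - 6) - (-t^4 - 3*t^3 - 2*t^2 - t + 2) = t^5 - t^3 - t^2 + 7*t - 8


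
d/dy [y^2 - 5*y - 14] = 2*y - 5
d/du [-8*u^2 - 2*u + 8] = -16*u - 2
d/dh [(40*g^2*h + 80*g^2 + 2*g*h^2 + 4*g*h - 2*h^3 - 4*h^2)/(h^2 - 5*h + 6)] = 2*(-20*g^2*h^2 - 80*g^2*h + 320*g^2 - 7*g*h^2 + 12*g*h + 12*g - h^4 + 10*h^3 - 8*h^2 - 24*h)/(h^4 - 10*h^3 + 37*h^2 - 60*h + 36)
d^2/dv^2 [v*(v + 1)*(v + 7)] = 6*v + 16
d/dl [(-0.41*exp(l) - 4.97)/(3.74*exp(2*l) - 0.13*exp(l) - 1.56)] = (1.5334*exp(2*l) + 37.1756*exp(l) - 0.00650000000000006)*exp(l)/(13.9876*exp(4*l) - 0.9724*exp(3*l) - 11.6519*exp(2*l) + 0.4056*exp(l) + 2.4336)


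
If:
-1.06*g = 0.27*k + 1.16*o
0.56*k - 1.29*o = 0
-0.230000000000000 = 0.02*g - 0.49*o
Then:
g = -0.74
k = 1.01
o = 0.44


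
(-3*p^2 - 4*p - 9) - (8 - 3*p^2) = -4*p - 17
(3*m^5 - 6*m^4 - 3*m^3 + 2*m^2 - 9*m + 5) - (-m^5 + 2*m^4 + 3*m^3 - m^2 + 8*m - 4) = 4*m^5 - 8*m^4 - 6*m^3 + 3*m^2 - 17*m + 9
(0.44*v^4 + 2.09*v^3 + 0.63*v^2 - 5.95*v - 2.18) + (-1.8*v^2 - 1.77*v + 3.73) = 0.44*v^4 + 2.09*v^3 - 1.17*v^2 - 7.72*v + 1.55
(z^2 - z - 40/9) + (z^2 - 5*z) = 2*z^2 - 6*z - 40/9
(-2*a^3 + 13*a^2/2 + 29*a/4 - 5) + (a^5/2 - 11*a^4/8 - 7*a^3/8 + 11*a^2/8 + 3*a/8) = a^5/2 - 11*a^4/8 - 23*a^3/8 + 63*a^2/8 + 61*a/8 - 5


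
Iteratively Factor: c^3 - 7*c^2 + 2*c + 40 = (c - 4)*(c^2 - 3*c - 10) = (c - 5)*(c - 4)*(c + 2)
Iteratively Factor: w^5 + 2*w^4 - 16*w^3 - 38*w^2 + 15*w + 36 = (w - 1)*(w^4 + 3*w^3 - 13*w^2 - 51*w - 36) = (w - 1)*(w + 1)*(w^3 + 2*w^2 - 15*w - 36) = (w - 4)*(w - 1)*(w + 1)*(w^2 + 6*w + 9) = (w - 4)*(w - 1)*(w + 1)*(w + 3)*(w + 3)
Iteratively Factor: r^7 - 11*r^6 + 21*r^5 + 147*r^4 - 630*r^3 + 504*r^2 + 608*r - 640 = (r - 2)*(r^6 - 9*r^5 + 3*r^4 + 153*r^3 - 324*r^2 - 144*r + 320) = (r - 2)*(r + 4)*(r^5 - 13*r^4 + 55*r^3 - 67*r^2 - 56*r + 80) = (r - 2)*(r - 1)*(r + 4)*(r^4 - 12*r^3 + 43*r^2 - 24*r - 80) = (r - 5)*(r - 2)*(r - 1)*(r + 4)*(r^3 - 7*r^2 + 8*r + 16) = (r - 5)*(r - 2)*(r - 1)*(r + 1)*(r + 4)*(r^2 - 8*r + 16) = (r - 5)*(r - 4)*(r - 2)*(r - 1)*(r + 1)*(r + 4)*(r - 4)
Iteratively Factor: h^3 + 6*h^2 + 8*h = (h)*(h^2 + 6*h + 8) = h*(h + 2)*(h + 4)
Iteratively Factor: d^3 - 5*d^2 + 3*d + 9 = (d + 1)*(d^2 - 6*d + 9) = (d - 3)*(d + 1)*(d - 3)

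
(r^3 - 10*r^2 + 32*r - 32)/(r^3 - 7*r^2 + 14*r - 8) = (r - 4)/(r - 1)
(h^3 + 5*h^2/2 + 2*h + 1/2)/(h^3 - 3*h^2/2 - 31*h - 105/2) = (2*h^3 + 5*h^2 + 4*h + 1)/(2*h^3 - 3*h^2 - 62*h - 105)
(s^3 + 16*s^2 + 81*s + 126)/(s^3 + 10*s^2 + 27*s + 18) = (s + 7)/(s + 1)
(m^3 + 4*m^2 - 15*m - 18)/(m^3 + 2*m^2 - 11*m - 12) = (m + 6)/(m + 4)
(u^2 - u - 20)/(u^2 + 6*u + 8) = (u - 5)/(u + 2)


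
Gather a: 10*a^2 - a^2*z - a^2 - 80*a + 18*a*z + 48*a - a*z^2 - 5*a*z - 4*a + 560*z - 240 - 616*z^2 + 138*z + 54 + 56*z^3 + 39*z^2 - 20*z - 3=a^2*(9 - z) + a*(-z^2 + 13*z - 36) + 56*z^3 - 577*z^2 + 678*z - 189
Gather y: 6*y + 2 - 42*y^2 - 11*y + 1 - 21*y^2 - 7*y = -63*y^2 - 12*y + 3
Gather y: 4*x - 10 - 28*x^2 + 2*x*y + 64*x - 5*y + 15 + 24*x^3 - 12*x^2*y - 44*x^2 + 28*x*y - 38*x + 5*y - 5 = 24*x^3 - 72*x^2 + 30*x + y*(-12*x^2 + 30*x)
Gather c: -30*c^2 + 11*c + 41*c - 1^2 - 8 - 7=-30*c^2 + 52*c - 16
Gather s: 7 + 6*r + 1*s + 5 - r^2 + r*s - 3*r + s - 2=-r^2 + 3*r + s*(r + 2) + 10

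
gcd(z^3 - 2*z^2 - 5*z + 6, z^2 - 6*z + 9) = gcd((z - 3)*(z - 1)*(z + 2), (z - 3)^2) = z - 3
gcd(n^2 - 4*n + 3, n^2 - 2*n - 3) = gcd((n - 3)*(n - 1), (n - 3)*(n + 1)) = n - 3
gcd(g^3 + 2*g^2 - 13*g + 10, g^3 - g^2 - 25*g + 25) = g^2 + 4*g - 5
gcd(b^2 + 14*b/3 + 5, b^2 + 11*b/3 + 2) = b + 3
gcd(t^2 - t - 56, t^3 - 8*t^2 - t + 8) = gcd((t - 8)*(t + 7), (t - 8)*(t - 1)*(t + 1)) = t - 8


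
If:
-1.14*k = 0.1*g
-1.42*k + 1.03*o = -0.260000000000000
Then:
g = -8.26901408450704*o - 2.08732394366197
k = 0.725352112676056*o + 0.183098591549296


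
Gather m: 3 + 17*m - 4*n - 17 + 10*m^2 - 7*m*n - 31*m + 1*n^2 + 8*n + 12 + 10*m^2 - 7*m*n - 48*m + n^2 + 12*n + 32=20*m^2 + m*(-14*n - 62) + 2*n^2 + 16*n + 30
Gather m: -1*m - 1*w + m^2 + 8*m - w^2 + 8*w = m^2 + 7*m - w^2 + 7*w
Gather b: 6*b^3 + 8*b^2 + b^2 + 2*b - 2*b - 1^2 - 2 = 6*b^3 + 9*b^2 - 3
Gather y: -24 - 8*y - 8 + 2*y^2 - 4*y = 2*y^2 - 12*y - 32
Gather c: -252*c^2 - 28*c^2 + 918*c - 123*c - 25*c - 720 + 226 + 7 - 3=-280*c^2 + 770*c - 490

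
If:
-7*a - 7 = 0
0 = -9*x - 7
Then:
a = -1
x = -7/9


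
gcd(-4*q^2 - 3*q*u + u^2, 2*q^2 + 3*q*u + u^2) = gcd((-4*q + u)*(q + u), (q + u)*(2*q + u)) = q + u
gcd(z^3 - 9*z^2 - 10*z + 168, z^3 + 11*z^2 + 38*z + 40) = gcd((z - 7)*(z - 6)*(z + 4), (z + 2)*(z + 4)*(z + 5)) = z + 4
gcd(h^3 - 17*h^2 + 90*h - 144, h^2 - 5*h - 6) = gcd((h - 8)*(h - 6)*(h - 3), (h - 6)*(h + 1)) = h - 6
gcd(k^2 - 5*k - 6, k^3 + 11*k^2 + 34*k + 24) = k + 1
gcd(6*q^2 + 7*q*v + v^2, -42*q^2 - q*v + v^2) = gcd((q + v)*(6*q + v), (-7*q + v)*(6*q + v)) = 6*q + v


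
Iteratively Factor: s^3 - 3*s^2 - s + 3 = (s - 3)*(s^2 - 1) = (s - 3)*(s + 1)*(s - 1)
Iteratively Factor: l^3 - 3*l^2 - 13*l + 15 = (l + 3)*(l^2 - 6*l + 5) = (l - 5)*(l + 3)*(l - 1)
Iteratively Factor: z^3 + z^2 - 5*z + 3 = (z + 3)*(z^2 - 2*z + 1) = (z - 1)*(z + 3)*(z - 1)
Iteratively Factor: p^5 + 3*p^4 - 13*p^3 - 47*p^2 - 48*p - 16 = (p - 4)*(p^4 + 7*p^3 + 15*p^2 + 13*p + 4) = (p - 4)*(p + 1)*(p^3 + 6*p^2 + 9*p + 4) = (p - 4)*(p + 1)*(p + 4)*(p^2 + 2*p + 1) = (p - 4)*(p + 1)^2*(p + 4)*(p + 1)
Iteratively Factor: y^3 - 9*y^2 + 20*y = (y)*(y^2 - 9*y + 20) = y*(y - 4)*(y - 5)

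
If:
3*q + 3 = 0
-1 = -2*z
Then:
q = -1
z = 1/2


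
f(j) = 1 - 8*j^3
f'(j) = -24*j^2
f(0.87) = -4.27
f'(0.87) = -18.17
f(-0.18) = 1.05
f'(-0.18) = -0.78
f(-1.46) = 25.90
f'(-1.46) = -51.16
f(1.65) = -34.94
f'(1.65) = -65.34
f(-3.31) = 291.12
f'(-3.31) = -262.95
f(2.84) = -182.25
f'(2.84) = -193.57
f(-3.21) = 265.61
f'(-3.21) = -247.30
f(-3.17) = 255.84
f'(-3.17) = -241.17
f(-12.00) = 13825.00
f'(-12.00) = -3456.00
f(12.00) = -13823.00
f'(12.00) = -3456.00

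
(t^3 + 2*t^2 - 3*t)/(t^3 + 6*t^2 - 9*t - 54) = t*(t - 1)/(t^2 + 3*t - 18)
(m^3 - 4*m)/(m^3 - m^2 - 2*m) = (m + 2)/(m + 1)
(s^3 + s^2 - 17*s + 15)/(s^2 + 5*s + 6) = (s^3 + s^2 - 17*s + 15)/(s^2 + 5*s + 6)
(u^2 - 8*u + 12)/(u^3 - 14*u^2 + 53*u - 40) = (u^2 - 8*u + 12)/(u^3 - 14*u^2 + 53*u - 40)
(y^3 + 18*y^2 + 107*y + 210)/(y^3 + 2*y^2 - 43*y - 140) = (y^2 + 13*y + 42)/(y^2 - 3*y - 28)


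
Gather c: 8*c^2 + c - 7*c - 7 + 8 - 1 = 8*c^2 - 6*c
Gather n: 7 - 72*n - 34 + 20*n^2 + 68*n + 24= 20*n^2 - 4*n - 3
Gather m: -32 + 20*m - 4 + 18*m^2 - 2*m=18*m^2 + 18*m - 36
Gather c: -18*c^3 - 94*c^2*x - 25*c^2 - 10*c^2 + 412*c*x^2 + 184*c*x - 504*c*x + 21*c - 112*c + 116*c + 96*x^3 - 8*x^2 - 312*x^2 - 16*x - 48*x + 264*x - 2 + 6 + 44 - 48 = -18*c^3 + c^2*(-94*x - 35) + c*(412*x^2 - 320*x + 25) + 96*x^3 - 320*x^2 + 200*x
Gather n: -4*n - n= -5*n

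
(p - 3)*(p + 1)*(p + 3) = p^3 + p^2 - 9*p - 9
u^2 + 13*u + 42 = (u + 6)*(u + 7)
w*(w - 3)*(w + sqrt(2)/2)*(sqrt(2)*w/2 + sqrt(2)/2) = sqrt(2)*w^4/2 - sqrt(2)*w^3 + w^3/2 - 3*sqrt(2)*w^2/2 - w^2 - 3*w/2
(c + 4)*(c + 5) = c^2 + 9*c + 20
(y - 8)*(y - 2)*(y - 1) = y^3 - 11*y^2 + 26*y - 16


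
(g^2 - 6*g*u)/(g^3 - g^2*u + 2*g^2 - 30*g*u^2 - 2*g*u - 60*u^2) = g/(g^2 + 5*g*u + 2*g + 10*u)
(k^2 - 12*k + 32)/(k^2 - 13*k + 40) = (k - 4)/(k - 5)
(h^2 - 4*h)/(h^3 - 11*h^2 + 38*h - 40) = h/(h^2 - 7*h + 10)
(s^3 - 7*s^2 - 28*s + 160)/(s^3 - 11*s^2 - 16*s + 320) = (s - 4)/(s - 8)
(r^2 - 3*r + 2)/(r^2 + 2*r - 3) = (r - 2)/(r + 3)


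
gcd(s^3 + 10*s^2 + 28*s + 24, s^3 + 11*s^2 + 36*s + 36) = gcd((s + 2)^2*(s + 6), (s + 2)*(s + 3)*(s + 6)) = s^2 + 8*s + 12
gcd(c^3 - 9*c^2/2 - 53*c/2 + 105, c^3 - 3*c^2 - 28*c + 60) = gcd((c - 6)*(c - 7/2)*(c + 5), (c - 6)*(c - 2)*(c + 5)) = c^2 - c - 30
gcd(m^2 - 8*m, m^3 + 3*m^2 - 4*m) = m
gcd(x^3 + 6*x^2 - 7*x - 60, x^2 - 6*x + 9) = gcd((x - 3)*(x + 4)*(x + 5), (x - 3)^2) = x - 3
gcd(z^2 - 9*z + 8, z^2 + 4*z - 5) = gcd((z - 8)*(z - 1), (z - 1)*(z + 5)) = z - 1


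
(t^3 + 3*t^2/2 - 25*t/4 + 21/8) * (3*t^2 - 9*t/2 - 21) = 3*t^5 - 93*t^3/2 + 9*t^2/2 + 1911*t/16 - 441/8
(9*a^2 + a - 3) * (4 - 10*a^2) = -90*a^4 - 10*a^3 + 66*a^2 + 4*a - 12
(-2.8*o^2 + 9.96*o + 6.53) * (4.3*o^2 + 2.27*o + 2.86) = -12.04*o^4 + 36.472*o^3 + 42.6802*o^2 + 43.3087*o + 18.6758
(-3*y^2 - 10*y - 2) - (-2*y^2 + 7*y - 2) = -y^2 - 17*y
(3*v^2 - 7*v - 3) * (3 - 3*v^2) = -9*v^4 + 21*v^3 + 18*v^2 - 21*v - 9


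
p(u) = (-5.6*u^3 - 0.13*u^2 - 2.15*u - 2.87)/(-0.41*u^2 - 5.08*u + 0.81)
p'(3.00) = 4.79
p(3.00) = 8.92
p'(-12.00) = -7068.84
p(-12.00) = 3546.16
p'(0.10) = -187.72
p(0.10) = -10.38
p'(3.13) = 4.94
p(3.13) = 9.56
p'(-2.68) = -8.24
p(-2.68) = 9.56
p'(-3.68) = -13.40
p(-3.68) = 20.24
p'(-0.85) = -2.48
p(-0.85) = 0.48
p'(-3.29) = -11.18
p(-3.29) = 15.45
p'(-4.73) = -21.13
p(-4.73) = 38.11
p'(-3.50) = -12.34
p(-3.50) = 17.92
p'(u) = (0.82*u + 5.08)*(-5.6*u^3 - 0.13*u^2 - 2.15*u - 2.87)/(-0.41*u^2 - 5.08*u + 0.81)^2 + (-16.8*u^2 - 0.26*u - 2.15)/(-0.41*u^2 - 5.08*u + 0.81) = (2.296*u^4 + 56.896*u^3 - 13.8291*u^2 - 2.564*u - 16.3211)/(0.1681*u^4 + 4.1656*u^3 + 25.1422*u^2 - 8.2296*u + 0.6561)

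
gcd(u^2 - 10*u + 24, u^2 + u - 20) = u - 4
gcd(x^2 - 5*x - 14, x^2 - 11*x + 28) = x - 7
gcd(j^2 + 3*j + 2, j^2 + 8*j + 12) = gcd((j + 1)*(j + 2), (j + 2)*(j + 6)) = j + 2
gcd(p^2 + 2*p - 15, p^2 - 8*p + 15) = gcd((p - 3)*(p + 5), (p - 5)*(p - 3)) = p - 3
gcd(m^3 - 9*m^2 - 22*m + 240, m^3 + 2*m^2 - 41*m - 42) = m - 6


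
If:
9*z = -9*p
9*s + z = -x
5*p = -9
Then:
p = -9/5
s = -x/9 - 1/5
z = 9/5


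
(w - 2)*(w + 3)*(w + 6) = w^3 + 7*w^2 - 36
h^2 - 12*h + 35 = (h - 7)*(h - 5)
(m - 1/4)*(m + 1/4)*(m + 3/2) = m^3 + 3*m^2/2 - m/16 - 3/32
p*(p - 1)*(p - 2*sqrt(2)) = p^3 - 2*sqrt(2)*p^2 - p^2 + 2*sqrt(2)*p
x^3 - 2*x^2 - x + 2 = (x - 2)*(x - 1)*(x + 1)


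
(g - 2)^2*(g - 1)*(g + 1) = g^4 - 4*g^3 + 3*g^2 + 4*g - 4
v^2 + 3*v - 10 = (v - 2)*(v + 5)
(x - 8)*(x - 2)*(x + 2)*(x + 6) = x^4 - 2*x^3 - 52*x^2 + 8*x + 192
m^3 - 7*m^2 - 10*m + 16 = (m - 8)*(m - 1)*(m + 2)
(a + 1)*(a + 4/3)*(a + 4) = a^3 + 19*a^2/3 + 32*a/3 + 16/3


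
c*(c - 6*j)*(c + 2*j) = c^3 - 4*c^2*j - 12*c*j^2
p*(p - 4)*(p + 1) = p^3 - 3*p^2 - 4*p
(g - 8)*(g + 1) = g^2 - 7*g - 8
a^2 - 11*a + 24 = (a - 8)*(a - 3)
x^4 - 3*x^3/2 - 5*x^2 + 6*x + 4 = (x - 2)^2*(x + 1/2)*(x + 2)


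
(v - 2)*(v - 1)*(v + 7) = v^3 + 4*v^2 - 19*v + 14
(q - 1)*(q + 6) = q^2 + 5*q - 6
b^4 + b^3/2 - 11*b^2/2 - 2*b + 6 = (b - 2)*(b - 1)*(b + 3/2)*(b + 2)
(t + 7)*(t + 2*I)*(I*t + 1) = I*t^3 - t^2 + 7*I*t^2 - 7*t + 2*I*t + 14*I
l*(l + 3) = l^2 + 3*l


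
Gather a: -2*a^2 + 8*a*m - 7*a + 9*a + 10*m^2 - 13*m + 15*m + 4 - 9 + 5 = -2*a^2 + a*(8*m + 2) + 10*m^2 + 2*m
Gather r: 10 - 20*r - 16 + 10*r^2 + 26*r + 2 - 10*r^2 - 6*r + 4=0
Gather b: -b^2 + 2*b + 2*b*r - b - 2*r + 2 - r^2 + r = -b^2 + b*(2*r + 1) - r^2 - r + 2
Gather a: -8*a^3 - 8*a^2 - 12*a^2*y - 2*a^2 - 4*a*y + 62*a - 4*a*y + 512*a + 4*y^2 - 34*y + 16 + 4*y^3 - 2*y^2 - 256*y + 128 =-8*a^3 + a^2*(-12*y - 10) + a*(574 - 8*y) + 4*y^3 + 2*y^2 - 290*y + 144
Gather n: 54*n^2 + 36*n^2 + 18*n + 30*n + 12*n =90*n^2 + 60*n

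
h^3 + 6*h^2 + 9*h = h*(h + 3)^2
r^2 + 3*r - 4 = (r - 1)*(r + 4)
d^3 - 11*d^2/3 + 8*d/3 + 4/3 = (d - 2)^2*(d + 1/3)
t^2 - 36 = (t - 6)*(t + 6)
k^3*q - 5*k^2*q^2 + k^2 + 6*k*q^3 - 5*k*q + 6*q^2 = (k - 3*q)*(k - 2*q)*(k*q + 1)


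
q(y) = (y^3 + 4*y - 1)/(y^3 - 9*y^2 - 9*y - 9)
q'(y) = (3*y^2 + 4)/(y^3 - 9*y^2 - 9*y - 9) + (-3*y^2 + 18*y + 9)*(y^3 + 4*y - 1)/(y^3 - 9*y^2 - 9*y - 9)^2 = (-9*y^4 - 26*y^3 + 12*y^2 - 18*y - 45)/(y^6 - 18*y^5 + 63*y^4 + 144*y^3 + 243*y^2 + 162*y + 81)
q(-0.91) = 0.60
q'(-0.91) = -0.06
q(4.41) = -0.74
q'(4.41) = -0.29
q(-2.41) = 0.46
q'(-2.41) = 0.04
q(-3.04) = 0.44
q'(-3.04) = 0.01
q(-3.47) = 0.44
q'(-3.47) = -0.00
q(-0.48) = 0.44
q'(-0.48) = -0.66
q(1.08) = -0.16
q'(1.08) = -0.12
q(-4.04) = 0.45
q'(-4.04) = -0.01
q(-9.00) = 0.55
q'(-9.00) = -0.02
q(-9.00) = 0.55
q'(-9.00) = -0.02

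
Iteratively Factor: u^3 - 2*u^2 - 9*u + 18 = (u - 3)*(u^2 + u - 6) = (u - 3)*(u - 2)*(u + 3)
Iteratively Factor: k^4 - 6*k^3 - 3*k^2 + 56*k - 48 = (k - 4)*(k^3 - 2*k^2 - 11*k + 12) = (k - 4)*(k + 3)*(k^2 - 5*k + 4) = (k - 4)*(k - 1)*(k + 3)*(k - 4)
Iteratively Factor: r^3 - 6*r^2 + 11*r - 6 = (r - 2)*(r^2 - 4*r + 3) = (r - 3)*(r - 2)*(r - 1)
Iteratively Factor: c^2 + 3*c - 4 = (c - 1)*(c + 4)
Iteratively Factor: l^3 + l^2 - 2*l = (l)*(l^2 + l - 2) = l*(l - 1)*(l + 2)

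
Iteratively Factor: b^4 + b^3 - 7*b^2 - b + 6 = (b - 1)*(b^3 + 2*b^2 - 5*b - 6) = (b - 1)*(b + 1)*(b^2 + b - 6) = (b - 2)*(b - 1)*(b + 1)*(b + 3)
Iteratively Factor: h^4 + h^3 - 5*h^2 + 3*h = (h - 1)*(h^3 + 2*h^2 - 3*h) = h*(h - 1)*(h^2 + 2*h - 3) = h*(h - 1)*(h + 3)*(h - 1)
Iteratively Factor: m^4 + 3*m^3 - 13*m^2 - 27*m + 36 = (m - 3)*(m^3 + 6*m^2 + 5*m - 12) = (m - 3)*(m - 1)*(m^2 + 7*m + 12) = (m - 3)*(m - 1)*(m + 3)*(m + 4)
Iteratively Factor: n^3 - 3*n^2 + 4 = (n - 2)*(n^2 - n - 2) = (n - 2)*(n + 1)*(n - 2)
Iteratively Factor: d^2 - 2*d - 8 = (d - 4)*(d + 2)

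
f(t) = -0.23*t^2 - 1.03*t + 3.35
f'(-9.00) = 3.11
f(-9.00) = -6.01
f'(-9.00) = 3.11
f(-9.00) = -6.01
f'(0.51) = -1.26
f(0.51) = 2.76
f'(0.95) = -1.47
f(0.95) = 2.16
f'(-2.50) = 0.12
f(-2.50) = 4.49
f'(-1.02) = -0.56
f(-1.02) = 4.16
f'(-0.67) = -0.72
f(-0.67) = 3.94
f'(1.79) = -1.85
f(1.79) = 0.77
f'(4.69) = -3.19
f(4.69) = -6.54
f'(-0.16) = -0.96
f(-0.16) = 3.51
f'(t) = -0.46*t - 1.03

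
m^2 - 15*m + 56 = (m - 8)*(m - 7)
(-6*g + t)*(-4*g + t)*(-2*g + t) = -48*g^3 + 44*g^2*t - 12*g*t^2 + t^3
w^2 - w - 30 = (w - 6)*(w + 5)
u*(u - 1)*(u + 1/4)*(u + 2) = u^4 + 5*u^3/4 - 7*u^2/4 - u/2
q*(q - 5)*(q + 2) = q^3 - 3*q^2 - 10*q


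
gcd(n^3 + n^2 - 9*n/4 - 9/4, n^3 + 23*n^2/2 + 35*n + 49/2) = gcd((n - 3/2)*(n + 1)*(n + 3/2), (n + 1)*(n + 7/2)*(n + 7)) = n + 1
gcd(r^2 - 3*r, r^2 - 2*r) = r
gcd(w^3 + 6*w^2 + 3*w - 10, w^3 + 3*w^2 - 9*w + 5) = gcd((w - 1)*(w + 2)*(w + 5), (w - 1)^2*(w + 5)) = w^2 + 4*w - 5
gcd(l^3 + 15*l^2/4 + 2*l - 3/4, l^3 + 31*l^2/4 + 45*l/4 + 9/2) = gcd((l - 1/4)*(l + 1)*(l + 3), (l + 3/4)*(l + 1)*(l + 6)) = l + 1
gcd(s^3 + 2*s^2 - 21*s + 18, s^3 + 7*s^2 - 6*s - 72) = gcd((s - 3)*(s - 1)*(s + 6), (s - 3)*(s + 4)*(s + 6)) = s^2 + 3*s - 18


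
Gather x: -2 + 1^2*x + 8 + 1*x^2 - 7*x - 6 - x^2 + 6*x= 0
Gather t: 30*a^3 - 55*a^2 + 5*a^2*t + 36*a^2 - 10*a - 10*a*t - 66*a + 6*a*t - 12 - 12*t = 30*a^3 - 19*a^2 - 76*a + t*(5*a^2 - 4*a - 12) - 12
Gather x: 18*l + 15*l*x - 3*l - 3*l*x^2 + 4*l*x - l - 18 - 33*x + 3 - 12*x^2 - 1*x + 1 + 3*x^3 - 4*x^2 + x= 14*l + 3*x^3 + x^2*(-3*l - 16) + x*(19*l - 33) - 14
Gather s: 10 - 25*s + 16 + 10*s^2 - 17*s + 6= 10*s^2 - 42*s + 32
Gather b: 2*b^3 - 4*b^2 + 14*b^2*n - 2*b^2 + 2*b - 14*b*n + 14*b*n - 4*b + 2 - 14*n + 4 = 2*b^3 + b^2*(14*n - 6) - 2*b - 14*n + 6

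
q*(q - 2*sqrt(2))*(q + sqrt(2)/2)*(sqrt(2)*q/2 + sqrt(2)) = sqrt(2)*q^4/2 - 3*q^3/2 + sqrt(2)*q^3 - 3*q^2 - sqrt(2)*q^2 - 2*sqrt(2)*q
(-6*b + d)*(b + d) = -6*b^2 - 5*b*d + d^2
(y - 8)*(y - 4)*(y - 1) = y^3 - 13*y^2 + 44*y - 32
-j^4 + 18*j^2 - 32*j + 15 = (j - 3)*(j + 5)*(-I*j + I)^2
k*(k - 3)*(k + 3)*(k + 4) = k^4 + 4*k^3 - 9*k^2 - 36*k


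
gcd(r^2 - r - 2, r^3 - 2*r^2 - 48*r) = 1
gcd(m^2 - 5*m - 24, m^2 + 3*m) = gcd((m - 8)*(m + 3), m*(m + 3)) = m + 3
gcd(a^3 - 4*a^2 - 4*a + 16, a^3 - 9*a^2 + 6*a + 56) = a^2 - 2*a - 8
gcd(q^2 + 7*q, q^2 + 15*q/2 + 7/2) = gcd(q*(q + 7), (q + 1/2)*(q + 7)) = q + 7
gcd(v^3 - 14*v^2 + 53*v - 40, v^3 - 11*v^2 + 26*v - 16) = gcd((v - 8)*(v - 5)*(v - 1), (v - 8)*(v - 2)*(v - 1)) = v^2 - 9*v + 8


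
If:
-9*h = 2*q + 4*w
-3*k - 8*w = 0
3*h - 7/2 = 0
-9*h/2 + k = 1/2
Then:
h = 7/6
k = 23/4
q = -15/16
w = -69/32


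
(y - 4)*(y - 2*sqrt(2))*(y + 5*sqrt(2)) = y^3 - 4*y^2 + 3*sqrt(2)*y^2 - 20*y - 12*sqrt(2)*y + 80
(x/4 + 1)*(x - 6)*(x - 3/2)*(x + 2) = x^4/4 - 3*x^3/8 - 7*x^2 - 3*x/2 + 18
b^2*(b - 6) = b^3 - 6*b^2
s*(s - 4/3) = s^2 - 4*s/3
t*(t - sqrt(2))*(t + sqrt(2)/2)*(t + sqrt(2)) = t^4 + sqrt(2)*t^3/2 - 2*t^2 - sqrt(2)*t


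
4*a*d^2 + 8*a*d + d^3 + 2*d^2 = d*(4*a + d)*(d + 2)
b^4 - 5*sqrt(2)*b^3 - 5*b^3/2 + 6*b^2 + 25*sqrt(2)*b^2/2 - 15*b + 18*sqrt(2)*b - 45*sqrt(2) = (b - 5/2)*(b - 3*sqrt(2))^2*(b + sqrt(2))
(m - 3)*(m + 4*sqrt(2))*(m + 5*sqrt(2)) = m^3 - 3*m^2 + 9*sqrt(2)*m^2 - 27*sqrt(2)*m + 40*m - 120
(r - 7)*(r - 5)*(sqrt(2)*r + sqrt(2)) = sqrt(2)*r^3 - 11*sqrt(2)*r^2 + 23*sqrt(2)*r + 35*sqrt(2)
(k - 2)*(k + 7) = k^2 + 5*k - 14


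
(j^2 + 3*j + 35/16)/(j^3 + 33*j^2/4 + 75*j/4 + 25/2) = (j + 7/4)/(j^2 + 7*j + 10)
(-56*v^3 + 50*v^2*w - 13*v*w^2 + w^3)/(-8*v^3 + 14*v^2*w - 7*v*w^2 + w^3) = (7*v - w)/(v - w)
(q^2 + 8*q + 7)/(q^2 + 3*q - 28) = (q + 1)/(q - 4)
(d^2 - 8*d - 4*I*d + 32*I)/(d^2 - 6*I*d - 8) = (d - 8)/(d - 2*I)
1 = 1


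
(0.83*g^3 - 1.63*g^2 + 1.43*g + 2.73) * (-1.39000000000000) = -1.1537*g^3 + 2.2657*g^2 - 1.9877*g - 3.7947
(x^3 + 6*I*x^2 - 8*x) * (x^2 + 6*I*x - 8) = x^5 + 12*I*x^4 - 52*x^3 - 96*I*x^2 + 64*x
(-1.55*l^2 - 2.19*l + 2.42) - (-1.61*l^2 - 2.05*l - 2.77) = 0.0600000000000001*l^2 - 0.14*l + 5.19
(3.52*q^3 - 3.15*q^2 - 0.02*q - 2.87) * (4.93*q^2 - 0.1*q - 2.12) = 17.3536*q^5 - 15.8815*q^4 - 7.246*q^3 - 7.4691*q^2 + 0.3294*q + 6.0844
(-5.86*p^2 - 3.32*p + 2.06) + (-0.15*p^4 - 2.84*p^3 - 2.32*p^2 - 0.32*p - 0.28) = -0.15*p^4 - 2.84*p^3 - 8.18*p^2 - 3.64*p + 1.78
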